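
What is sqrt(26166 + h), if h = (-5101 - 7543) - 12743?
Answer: sqrt(779) ≈ 27.911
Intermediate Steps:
h = -25387 (h = -12644 - 12743 = -25387)
sqrt(26166 + h) = sqrt(26166 - 25387) = sqrt(779)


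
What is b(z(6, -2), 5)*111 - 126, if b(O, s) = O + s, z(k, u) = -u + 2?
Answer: 873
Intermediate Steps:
z(k, u) = 2 - u
b(z(6, -2), 5)*111 - 126 = ((2 - 1*(-2)) + 5)*111 - 126 = ((2 + 2) + 5)*111 - 126 = (4 + 5)*111 - 126 = 9*111 - 126 = 999 - 126 = 873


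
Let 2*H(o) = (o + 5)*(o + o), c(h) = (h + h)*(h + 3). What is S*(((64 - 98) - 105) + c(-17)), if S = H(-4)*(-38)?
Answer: 51224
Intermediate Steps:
c(h) = 2*h*(3 + h) (c(h) = (2*h)*(3 + h) = 2*h*(3 + h))
H(o) = o*(5 + o) (H(o) = ((o + 5)*(o + o))/2 = ((5 + o)*(2*o))/2 = (2*o*(5 + o))/2 = o*(5 + o))
S = 152 (S = -4*(5 - 4)*(-38) = -4*1*(-38) = -4*(-38) = 152)
S*(((64 - 98) - 105) + c(-17)) = 152*(((64 - 98) - 105) + 2*(-17)*(3 - 17)) = 152*((-34 - 105) + 2*(-17)*(-14)) = 152*(-139 + 476) = 152*337 = 51224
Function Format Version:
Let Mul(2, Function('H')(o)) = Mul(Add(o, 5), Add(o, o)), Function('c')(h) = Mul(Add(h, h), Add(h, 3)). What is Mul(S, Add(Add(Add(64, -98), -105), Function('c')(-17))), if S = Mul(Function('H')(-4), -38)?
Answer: 51224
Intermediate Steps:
Function('c')(h) = Mul(2, h, Add(3, h)) (Function('c')(h) = Mul(Mul(2, h), Add(3, h)) = Mul(2, h, Add(3, h)))
Function('H')(o) = Mul(o, Add(5, o)) (Function('H')(o) = Mul(Rational(1, 2), Mul(Add(o, 5), Add(o, o))) = Mul(Rational(1, 2), Mul(Add(5, o), Mul(2, o))) = Mul(Rational(1, 2), Mul(2, o, Add(5, o))) = Mul(o, Add(5, o)))
S = 152 (S = Mul(Mul(-4, Add(5, -4)), -38) = Mul(Mul(-4, 1), -38) = Mul(-4, -38) = 152)
Mul(S, Add(Add(Add(64, -98), -105), Function('c')(-17))) = Mul(152, Add(Add(Add(64, -98), -105), Mul(2, -17, Add(3, -17)))) = Mul(152, Add(Add(-34, -105), Mul(2, -17, -14))) = Mul(152, Add(-139, 476)) = Mul(152, 337) = 51224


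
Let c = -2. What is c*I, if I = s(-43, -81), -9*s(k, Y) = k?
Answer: -86/9 ≈ -9.5556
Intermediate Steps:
s(k, Y) = -k/9
I = 43/9 (I = -1/9*(-43) = 43/9 ≈ 4.7778)
c*I = -2*43/9 = -86/9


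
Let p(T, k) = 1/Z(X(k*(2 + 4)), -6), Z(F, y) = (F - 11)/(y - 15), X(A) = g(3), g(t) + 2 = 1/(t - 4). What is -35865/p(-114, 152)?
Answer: -23910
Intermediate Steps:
g(t) = -2 + 1/(-4 + t) (g(t) = -2 + 1/(t - 4) = -2 + 1/(-4 + t))
X(A) = -3 (X(A) = (9 - 2*3)/(-4 + 3) = (9 - 6)/(-1) = -1*3 = -3)
Z(F, y) = (-11 + F)/(-15 + y)
p(T, k) = 3/2 (p(T, k) = 1/((-11 - 3)/(-15 - 6)) = 1/(-14/(-21)) = 1/(-1/21*(-14)) = 1/(⅔) = 3/2)
-35865/p(-114, 152) = -35865/3/2 = -35865*⅔ = -23910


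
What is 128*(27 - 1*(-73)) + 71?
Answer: 12871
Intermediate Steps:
128*(27 - 1*(-73)) + 71 = 128*(27 + 73) + 71 = 128*100 + 71 = 12800 + 71 = 12871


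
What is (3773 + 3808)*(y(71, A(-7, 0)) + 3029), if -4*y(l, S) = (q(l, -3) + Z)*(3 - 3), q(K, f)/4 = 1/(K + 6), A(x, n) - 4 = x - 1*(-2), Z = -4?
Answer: 22962849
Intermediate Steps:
A(x, n) = 6 + x (A(x, n) = 4 + (x - 1*(-2)) = 4 + (x + 2) = 4 + (2 + x) = 6 + x)
q(K, f) = 4/(6 + K) (q(K, f) = 4/(K + 6) = 4/(6 + K))
y(l, S) = 0 (y(l, S) = -(4/(6 + l) - 4)*(3 - 3)/4 = -(-4 + 4/(6 + l))*0/4 = -¼*0 = 0)
(3773 + 3808)*(y(71, A(-7, 0)) + 3029) = (3773 + 3808)*(0 + 3029) = 7581*3029 = 22962849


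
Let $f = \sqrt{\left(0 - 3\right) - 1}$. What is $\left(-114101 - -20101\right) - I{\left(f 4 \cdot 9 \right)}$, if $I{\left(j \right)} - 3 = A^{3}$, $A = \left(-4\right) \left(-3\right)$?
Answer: $-95731$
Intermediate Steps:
$A = 12$
$f = 2 i$ ($f = \sqrt{\left(0 - 3\right) - 1} = \sqrt{-3 - 1} = \sqrt{-4} = 2 i \approx 2.0 i$)
$I{\left(j \right)} = 1731$ ($I{\left(j \right)} = 3 + 12^{3} = 3 + 1728 = 1731$)
$\left(-114101 - -20101\right) - I{\left(f 4 \cdot 9 \right)} = \left(-114101 - -20101\right) - 1731 = \left(-114101 + 20101\right) - 1731 = -94000 - 1731 = -95731$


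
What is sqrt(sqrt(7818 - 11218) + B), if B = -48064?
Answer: sqrt(-48064 + 10*I*sqrt(34)) ≈ 0.133 + 219.24*I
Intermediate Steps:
sqrt(sqrt(7818 - 11218) + B) = sqrt(sqrt(7818 - 11218) - 48064) = sqrt(sqrt(-3400) - 48064) = sqrt(10*I*sqrt(34) - 48064) = sqrt(-48064 + 10*I*sqrt(34))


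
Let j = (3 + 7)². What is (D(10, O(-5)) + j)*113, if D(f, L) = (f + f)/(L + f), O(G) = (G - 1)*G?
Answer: 22713/2 ≈ 11357.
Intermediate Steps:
j = 100 (j = 10² = 100)
O(G) = G*(-1 + G) (O(G) = (-1 + G)*G = G*(-1 + G))
D(f, L) = 2*f/(L + f) (D(f, L) = (2*f)/(L + f) = 2*f/(L + f))
(D(10, O(-5)) + j)*113 = (2*10/(-5*(-1 - 5) + 10) + 100)*113 = (2*10/(-5*(-6) + 10) + 100)*113 = (2*10/(30 + 10) + 100)*113 = (2*10/40 + 100)*113 = (2*10*(1/40) + 100)*113 = (½ + 100)*113 = (201/2)*113 = 22713/2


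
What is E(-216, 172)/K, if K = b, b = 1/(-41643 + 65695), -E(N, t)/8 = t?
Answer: -33095552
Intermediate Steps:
E(N, t) = -8*t
b = 1/24052 ≈ 4.1577e-5
K = 1/24052 ≈ 4.1577e-5
E(-216, 172)/K = (-8*172)/(1/24052) = -1376*24052 = -33095552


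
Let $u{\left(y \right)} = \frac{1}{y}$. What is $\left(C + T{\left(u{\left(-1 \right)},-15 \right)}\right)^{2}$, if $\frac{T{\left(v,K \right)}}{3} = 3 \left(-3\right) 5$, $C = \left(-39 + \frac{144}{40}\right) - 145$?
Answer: $\frac{2486929}{25} \approx 99477.0$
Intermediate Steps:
$C = - \frac{902}{5}$ ($C = \left(-39 + 144 \cdot \frac{1}{40}\right) - 145 = \left(-39 + \frac{18}{5}\right) - 145 = - \frac{177}{5} - 145 = - \frac{902}{5} \approx -180.4$)
$T{\left(v,K \right)} = -135$ ($T{\left(v,K \right)} = 3 \cdot 3 \left(-3\right) 5 = 3 \left(\left(-9\right) 5\right) = 3 \left(-45\right) = -135$)
$\left(C + T{\left(u{\left(-1 \right)},-15 \right)}\right)^{2} = \left(- \frac{902}{5} - 135\right)^{2} = \left(- \frac{1577}{5}\right)^{2} = \frac{2486929}{25}$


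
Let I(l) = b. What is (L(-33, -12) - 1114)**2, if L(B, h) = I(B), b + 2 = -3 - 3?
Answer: 1258884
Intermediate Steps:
b = -8 (b = -2 + (-3 - 3) = -2 - 6 = -8)
I(l) = -8
L(B, h) = -8
(L(-33, -12) - 1114)**2 = (-8 - 1114)**2 = (-1122)**2 = 1258884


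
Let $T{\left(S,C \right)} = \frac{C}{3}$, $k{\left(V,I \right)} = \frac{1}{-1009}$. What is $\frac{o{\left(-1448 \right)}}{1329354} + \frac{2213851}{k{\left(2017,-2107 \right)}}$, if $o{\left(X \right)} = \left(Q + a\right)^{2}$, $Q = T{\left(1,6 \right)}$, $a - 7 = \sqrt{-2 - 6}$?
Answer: $- \frac{2969478607394213}{1329354} + \frac{2 i \sqrt{2}}{73853} \approx -2.2338 \cdot 10^{9} + 3.8298 \cdot 10^{-5} i$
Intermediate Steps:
$a = 7 + 2 i \sqrt{2}$ ($a = 7 + \sqrt{-2 - 6} = 7 + \sqrt{-8} = 7 + 2 i \sqrt{2} \approx 7.0 + 2.8284 i$)
$k{\left(V,I \right)} = - \frac{1}{1009}$
$T{\left(S,C \right)} = \frac{C}{3}$ ($T{\left(S,C \right)} = C \frac{1}{3} = \frac{C}{3}$)
$Q = 2$ ($Q = \frac{1}{3} \cdot 6 = 2$)
$o{\left(X \right)} = \left(9 + 2 i \sqrt{2}\right)^{2}$ ($o{\left(X \right)} = \left(2 + \left(7 + 2 i \sqrt{2}\right)\right)^{2} = \left(9 + 2 i \sqrt{2}\right)^{2}$)
$\frac{o{\left(-1448 \right)}}{1329354} + \frac{2213851}{k{\left(2017,-2107 \right)}} = \frac{73 + 36 i \sqrt{2}}{1329354} + \frac{2213851}{- \frac{1}{1009}} = \left(73 + 36 i \sqrt{2}\right) \frac{1}{1329354} + 2213851 \left(-1009\right) = \left(\frac{73}{1329354} + \frac{2 i \sqrt{2}}{73853}\right) - 2233775659 = - \frac{2969478607394213}{1329354} + \frac{2 i \sqrt{2}}{73853}$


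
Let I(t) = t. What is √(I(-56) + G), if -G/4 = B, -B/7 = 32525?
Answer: 2*√227661 ≈ 954.28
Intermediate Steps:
B = -227675 (B = -7*32525 = -227675)
G = 910700 (G = -4*(-227675) = 910700)
√(I(-56) + G) = √(-56 + 910700) = √910644 = 2*√227661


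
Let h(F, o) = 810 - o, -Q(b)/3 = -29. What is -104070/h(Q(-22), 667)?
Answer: -104070/143 ≈ -727.76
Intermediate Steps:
Q(b) = 87 (Q(b) = -3*(-29) = 87)
-104070/h(Q(-22), 667) = -104070/(810 - 1*667) = -104070/(810 - 667) = -104070/143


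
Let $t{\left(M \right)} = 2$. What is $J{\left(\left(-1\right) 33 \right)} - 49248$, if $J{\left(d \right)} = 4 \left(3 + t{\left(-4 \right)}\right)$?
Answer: $-49228$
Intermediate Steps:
$J{\left(d \right)} = 20$ ($J{\left(d \right)} = 4 \left(3 + 2\right) = 4 \cdot 5 = 20$)
$J{\left(\left(-1\right) 33 \right)} - 49248 = 20 - 49248 = -49228$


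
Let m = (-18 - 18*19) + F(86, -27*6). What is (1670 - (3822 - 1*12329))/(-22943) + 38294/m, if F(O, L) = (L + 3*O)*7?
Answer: 437702009/3579108 ≈ 122.29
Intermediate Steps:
F(O, L) = 7*L + 21*O
m = 312 (m = (-18 - 18*19) + (7*(-27*6) + 21*86) = (-18 - 342) + (7*(-162) + 1806) = -360 + (-1134 + 1806) = -360 + 672 = 312)
(1670 - (3822 - 1*12329))/(-22943) + 38294/m = (1670 - (3822 - 1*12329))/(-22943) + 38294/312 = (1670 - (3822 - 12329))*(-1/22943) + 38294*(1/312) = (1670 - 1*(-8507))*(-1/22943) + 19147/156 = (1670 + 8507)*(-1/22943) + 19147/156 = 10177*(-1/22943) + 19147/156 = -10177/22943 + 19147/156 = 437702009/3579108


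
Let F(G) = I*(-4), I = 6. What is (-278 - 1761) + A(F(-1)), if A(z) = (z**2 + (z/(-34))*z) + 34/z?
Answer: -302197/204 ≈ -1481.4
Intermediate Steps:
F(G) = -24 (F(G) = 6*(-4) = -24)
A(z) = 34/z + 33*z**2/34 (A(z) = (z**2 + (z*(-1/34))*z) + 34/z = (z**2 + (-z/34)*z) + 34/z = (z**2 - z**2/34) + 34/z = 33*z**2/34 + 34/z = 34/z + 33*z**2/34)
(-278 - 1761) + A(F(-1)) = (-278 - 1761) + (1/34)*(1156 + 33*(-24)**3)/(-24) = -2039 + (1/34)*(-1/24)*(1156 + 33*(-13824)) = -2039 + (1/34)*(-1/24)*(1156 - 456192) = -2039 + (1/34)*(-1/24)*(-455036) = -2039 + 113759/204 = -302197/204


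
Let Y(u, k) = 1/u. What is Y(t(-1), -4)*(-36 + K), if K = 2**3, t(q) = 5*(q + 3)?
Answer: -14/5 ≈ -2.8000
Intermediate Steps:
t(q) = 15 + 5*q (t(q) = 5*(3 + q) = 15 + 5*q)
K = 8
Y(t(-1), -4)*(-36 + K) = (-36 + 8)/(15 + 5*(-1)) = -28/(15 - 5) = -28/10 = (1/10)*(-28) = -14/5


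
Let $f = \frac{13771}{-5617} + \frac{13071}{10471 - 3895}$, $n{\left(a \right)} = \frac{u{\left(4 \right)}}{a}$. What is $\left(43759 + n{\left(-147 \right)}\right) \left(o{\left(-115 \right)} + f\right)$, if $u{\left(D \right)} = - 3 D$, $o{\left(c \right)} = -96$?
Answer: $- \frac{18588907719145}{4403728} \approx -4.2212 \cdot 10^{6}$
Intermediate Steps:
$n{\left(a \right)} = - \frac{12}{a}$ ($n{\left(a \right)} = \frac{\left(-3\right) 4}{a} = - \frac{12}{a}$)
$f = - \frac{41699}{89872}$ ($f = 13771 \left(- \frac{1}{5617}\right) + \frac{13071}{10471 - 3895} = - \frac{13771}{5617} + \frac{13071}{6576} = - \frac{13771}{5617} + 13071 \cdot \frac{1}{6576} = - \frac{13771}{5617} + \frac{4357}{2192} = - \frac{41699}{89872} \approx -0.46398$)
$\left(43759 + n{\left(-147 \right)}\right) \left(o{\left(-115 \right)} + f\right) = \left(43759 - \frac{12}{-147}\right) \left(-96 - \frac{41699}{89872}\right) = \left(43759 - - \frac{4}{49}\right) \left(- \frac{8669411}{89872}\right) = \left(43759 + \frac{4}{49}\right) \left(- \frac{8669411}{89872}\right) = \frac{2144195}{49} \left(- \frac{8669411}{89872}\right) = - \frac{18588907719145}{4403728}$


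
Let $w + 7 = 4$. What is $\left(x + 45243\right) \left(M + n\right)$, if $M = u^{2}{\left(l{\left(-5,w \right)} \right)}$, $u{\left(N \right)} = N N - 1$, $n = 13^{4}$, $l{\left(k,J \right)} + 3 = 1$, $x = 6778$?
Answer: $1486239970$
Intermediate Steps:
$w = -3$ ($w = -7 + 4 = -3$)
$l{\left(k,J \right)} = -2$ ($l{\left(k,J \right)} = -3 + 1 = -2$)
$n = 28561$
$u{\left(N \right)} = -1 + N^{2}$ ($u{\left(N \right)} = N^{2} - 1 = -1 + N^{2}$)
$M = 9$ ($M = \left(-1 + \left(-2\right)^{2}\right)^{2} = \left(-1 + 4\right)^{2} = 3^{2} = 9$)
$\left(x + 45243\right) \left(M + n\right) = \left(6778 + 45243\right) \left(9 + 28561\right) = 52021 \cdot 28570 = 1486239970$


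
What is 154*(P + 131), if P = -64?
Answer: 10318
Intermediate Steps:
154*(P + 131) = 154*(-64 + 131) = 154*67 = 10318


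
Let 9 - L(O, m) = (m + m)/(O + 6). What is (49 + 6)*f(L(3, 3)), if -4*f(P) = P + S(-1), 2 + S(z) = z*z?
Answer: -605/6 ≈ -100.83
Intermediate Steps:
S(z) = -2 + z² (S(z) = -2 + z*z = -2 + z²)
L(O, m) = 9 - 2*m/(6 + O) (L(O, m) = 9 - (m + m)/(O + 6) = 9 - 2*m/(6 + O))
f(P) = ¼ - P/4 (f(P) = -(P + (-2 + (-1)²))/4 = -(P + (-2 + 1))/4 = -(P - 1)/4 = -(-1 + P)/4 = ¼ - P/4)
(49 + 6)*f(L(3, 3)) = (49 + 6)*(¼ - (54 - 2*3 + 9*3)/(4*(6 + 3))) = 55*(¼ - (54 - 6 + 27)/(4*9)) = 55*(¼ - 75/36) = 55*(¼ - ¼*25/3) = 55*(¼ - 25/12) = 55*(-11/6) = -605/6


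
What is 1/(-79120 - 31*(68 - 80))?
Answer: -1/78748 ≈ -1.2699e-5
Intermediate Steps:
1/(-79120 - 31*(68 - 80)) = 1/(-79120 - 31*(-12)) = 1/(-79120 + 372) = 1/(-78748) = -1/78748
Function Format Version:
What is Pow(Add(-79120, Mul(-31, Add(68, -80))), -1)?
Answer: Rational(-1, 78748) ≈ -1.2699e-5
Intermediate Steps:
Pow(Add(-79120, Mul(-31, Add(68, -80))), -1) = Pow(Add(-79120, Mul(-31, -12)), -1) = Pow(Add(-79120, 372), -1) = Pow(-78748, -1) = Rational(-1, 78748)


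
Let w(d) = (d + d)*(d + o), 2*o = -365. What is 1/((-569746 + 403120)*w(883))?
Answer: -1/206130191958 ≈ -4.8513e-12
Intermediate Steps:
o = -365/2 (o = (½)*(-365) = -365/2 ≈ -182.50)
w(d) = 2*d*(-365/2 + d) (w(d) = (d + d)*(d - 365/2) = (2*d)*(-365/2 + d) = 2*d*(-365/2 + d))
1/((-569746 + 403120)*w(883)) = 1/((-569746 + 403120)*((883*(-365 + 2*883)))) = 1/((-166626)*((883*(-365 + 1766)))) = -1/(166626*(883*1401)) = -1/166626/1237083 = -1/166626*1/1237083 = -1/206130191958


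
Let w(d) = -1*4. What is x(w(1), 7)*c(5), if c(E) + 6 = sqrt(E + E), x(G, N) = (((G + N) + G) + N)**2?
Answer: -216 + 36*sqrt(10) ≈ -102.16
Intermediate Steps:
w(d) = -4
x(G, N) = (2*G + 2*N)**2 (x(G, N) = ((N + 2*G) + N)**2 = (2*G + 2*N)**2)
c(E) = -6 + sqrt(2)*sqrt(E) (c(E) = -6 + sqrt(E + E) = -6 + sqrt(2*E) = -6 + sqrt(2)*sqrt(E))
x(w(1), 7)*c(5) = (4*(-4 + 7)**2)*(-6 + sqrt(2)*sqrt(5)) = (4*3**2)*(-6 + sqrt(10)) = (4*9)*(-6 + sqrt(10)) = 36*(-6 + sqrt(10)) = -216 + 36*sqrt(10)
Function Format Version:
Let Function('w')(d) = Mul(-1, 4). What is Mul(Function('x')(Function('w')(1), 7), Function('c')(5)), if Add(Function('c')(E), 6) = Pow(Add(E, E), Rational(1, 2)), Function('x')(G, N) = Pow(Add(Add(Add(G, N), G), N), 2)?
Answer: Add(-216, Mul(36, Pow(10, Rational(1, 2)))) ≈ -102.16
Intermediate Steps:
Function('w')(d) = -4
Function('x')(G, N) = Pow(Add(Mul(2, G), Mul(2, N)), 2) (Function('x')(G, N) = Pow(Add(Add(N, Mul(2, G)), N), 2) = Pow(Add(Mul(2, G), Mul(2, N)), 2))
Function('c')(E) = Add(-6, Mul(Pow(2, Rational(1, 2)), Pow(E, Rational(1, 2)))) (Function('c')(E) = Add(-6, Pow(Add(E, E), Rational(1, 2))) = Add(-6, Pow(Mul(2, E), Rational(1, 2))) = Add(-6, Mul(Pow(2, Rational(1, 2)), Pow(E, Rational(1, 2)))))
Mul(Function('x')(Function('w')(1), 7), Function('c')(5)) = Mul(Mul(4, Pow(Add(-4, 7), 2)), Add(-6, Mul(Pow(2, Rational(1, 2)), Pow(5, Rational(1, 2))))) = Mul(Mul(4, Pow(3, 2)), Add(-6, Pow(10, Rational(1, 2)))) = Mul(Mul(4, 9), Add(-6, Pow(10, Rational(1, 2)))) = Mul(36, Add(-6, Pow(10, Rational(1, 2)))) = Add(-216, Mul(36, Pow(10, Rational(1, 2))))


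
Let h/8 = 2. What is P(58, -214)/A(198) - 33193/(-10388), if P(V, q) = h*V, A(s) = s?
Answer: 8106139/1028412 ≈ 7.8822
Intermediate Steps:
h = 16 (h = 8*2 = 16)
P(V, q) = 16*V
P(58, -214)/A(198) - 33193/(-10388) = (16*58)/198 - 33193/(-10388) = 928*(1/198) - 33193*(-1/10388) = 464/99 + 33193/10388 = 8106139/1028412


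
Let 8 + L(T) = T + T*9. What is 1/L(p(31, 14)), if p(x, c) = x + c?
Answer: 1/442 ≈ 0.0022624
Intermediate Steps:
p(x, c) = c + x
L(T) = -8 + 10*T (L(T) = -8 + (T + T*9) = -8 + (T + 9*T) = -8 + 10*T)
1/L(p(31, 14)) = 1/(-8 + 10*(14 + 31)) = 1/(-8 + 10*45) = 1/(-8 + 450) = 1/442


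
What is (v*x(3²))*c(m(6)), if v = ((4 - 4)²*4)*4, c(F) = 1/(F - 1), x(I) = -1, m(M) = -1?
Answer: 0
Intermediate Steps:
c(F) = 1/(-1 + F)
v = 0 (v = (0²*4)*4 = (0*4)*4 = 0*4 = 0)
(v*x(3²))*c(m(6)) = (0*(-1))/(-1 - 1) = 0/(-2) = 0*(-½) = 0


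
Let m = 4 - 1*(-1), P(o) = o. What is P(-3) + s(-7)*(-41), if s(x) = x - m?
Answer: 489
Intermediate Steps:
m = 5 (m = 4 + 1 = 5)
s(x) = -5 + x (s(x) = x - 1*5 = x - 5 = -5 + x)
P(-3) + s(-7)*(-41) = -3 + (-5 - 7)*(-41) = -3 - 12*(-41) = -3 + 492 = 489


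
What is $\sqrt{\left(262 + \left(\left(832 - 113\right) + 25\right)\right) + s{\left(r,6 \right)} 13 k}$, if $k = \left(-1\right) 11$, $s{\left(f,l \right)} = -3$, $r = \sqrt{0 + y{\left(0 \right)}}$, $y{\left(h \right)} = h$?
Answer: $\sqrt{1435} \approx 37.881$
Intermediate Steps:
$r = 0$ ($r = \sqrt{0 + 0} = \sqrt{0} = 0$)
$k = -11$
$\sqrt{\left(262 + \left(\left(832 - 113\right) + 25\right)\right) + s{\left(r,6 \right)} 13 k} = \sqrt{\left(262 + \left(\left(832 - 113\right) + 25\right)\right) + \left(-3\right) 13 \left(-11\right)} = \sqrt{\left(262 + \left(719 + 25\right)\right) - -429} = \sqrt{\left(262 + 744\right) + 429} = \sqrt{1006 + 429} = \sqrt{1435}$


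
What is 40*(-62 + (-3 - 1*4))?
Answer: -2760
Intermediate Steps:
40*(-62 + (-3 - 1*4)) = 40*(-62 + (-3 - 4)) = 40*(-62 - 7) = 40*(-69) = -2760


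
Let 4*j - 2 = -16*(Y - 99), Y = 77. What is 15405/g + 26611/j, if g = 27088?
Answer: 1444404221/4794576 ≈ 301.26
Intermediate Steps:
j = 177/2 (j = ½ + (-16*(77 - 99))/4 = ½ + (-16*(-22))/4 = ½ + (¼)*352 = ½ + 88 = 177/2 ≈ 88.500)
15405/g + 26611/j = 15405/27088 + 26611/(177/2) = 15405*(1/27088) + 26611*(2/177) = 15405/27088 + 53222/177 = 1444404221/4794576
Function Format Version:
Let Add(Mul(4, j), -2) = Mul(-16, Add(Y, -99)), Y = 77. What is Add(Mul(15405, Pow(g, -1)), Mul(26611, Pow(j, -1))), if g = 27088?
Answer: Rational(1444404221, 4794576) ≈ 301.26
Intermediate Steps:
j = Rational(177, 2) (j = Add(Rational(1, 2), Mul(Rational(1, 4), Mul(-16, Add(77, -99)))) = Add(Rational(1, 2), Mul(Rational(1, 4), Mul(-16, -22))) = Add(Rational(1, 2), Mul(Rational(1, 4), 352)) = Add(Rational(1, 2), 88) = Rational(177, 2) ≈ 88.500)
Add(Mul(15405, Pow(g, -1)), Mul(26611, Pow(j, -1))) = Add(Mul(15405, Pow(27088, -1)), Mul(26611, Pow(Rational(177, 2), -1))) = Add(Mul(15405, Rational(1, 27088)), Mul(26611, Rational(2, 177))) = Add(Rational(15405, 27088), Rational(53222, 177)) = Rational(1444404221, 4794576)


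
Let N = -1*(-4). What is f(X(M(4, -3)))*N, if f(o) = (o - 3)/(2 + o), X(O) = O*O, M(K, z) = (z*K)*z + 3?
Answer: 6072/1523 ≈ 3.9869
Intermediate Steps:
M(K, z) = 3 + K*z² (M(K, z) = (K*z)*z + 3 = K*z² + 3 = 3 + K*z²)
X(O) = O²
f(o) = (-3 + o)/(2 + o)
N = 4
f(X(M(4, -3)))*N = ((-3 + (3 + 4*(-3)²)²)/(2 + (3 + 4*(-3)²)²))*4 = ((-3 + (3 + 4*9)²)/(2 + (3 + 4*9)²))*4 = ((-3 + (3 + 36)²)/(2 + (3 + 36)²))*4 = ((-3 + 39²)/(2 + 39²))*4 = ((-3 + 1521)/(2 + 1521))*4 = (1518/1523)*4 = 6072/1523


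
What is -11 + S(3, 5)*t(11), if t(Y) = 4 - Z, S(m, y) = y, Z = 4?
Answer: -11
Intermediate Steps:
t(Y) = 0 (t(Y) = 4 - 1*4 = 4 - 4 = 0)
-11 + S(3, 5)*t(11) = -11 + 5*0 = -11 + 0 = -11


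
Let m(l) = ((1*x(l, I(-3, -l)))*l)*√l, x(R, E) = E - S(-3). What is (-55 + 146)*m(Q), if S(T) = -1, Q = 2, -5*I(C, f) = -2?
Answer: 1274*√2/5 ≈ 360.34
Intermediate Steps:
I(C, f) = ⅖ (I(C, f) = -⅕*(-2) = ⅖)
x(R, E) = 1 + E (x(R, E) = E - 1*(-1) = E + 1 = 1 + E)
m(l) = 7*l^(3/2)/5 (m(l) = ((1*(1 + ⅖))*l)*√l = ((1*(7/5))*l)*√l = (7*l/5)*√l = 7*l^(3/2)/5)
(-55 + 146)*m(Q) = (-55 + 146)*(7*2^(3/2)/5) = 91*(7*(2*√2)/5) = 91*(14*√2/5) = 1274*√2/5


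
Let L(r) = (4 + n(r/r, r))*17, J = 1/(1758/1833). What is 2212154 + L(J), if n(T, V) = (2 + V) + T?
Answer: 1296402365/586 ≈ 2.2123e+6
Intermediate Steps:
J = 611/586 (J = 1/(1758*(1/1833)) = 1/(586/611) = 611/586 ≈ 1.0427)
n(T, V) = 2 + T + V
L(r) = 119 + 17*r (L(r) = (4 + (2 + r/r + r))*17 = (4 + (2 + 1 + r))*17 = (4 + (3 + r))*17 = (7 + r)*17 = 119 + 17*r)
2212154 + L(J) = 2212154 + (119 + 17*(611/586)) = 2212154 + (119 + 10387/586) = 2212154 + 80121/586 = 1296402365/586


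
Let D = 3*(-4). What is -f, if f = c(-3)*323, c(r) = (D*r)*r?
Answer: 34884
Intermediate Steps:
D = -12
c(r) = -12*r² (c(r) = (-12*r)*r = -12*r²)
f = -34884 (f = -12*(-3)²*323 = -12*9*323 = -108*323 = -34884)
-f = -1*(-34884) = 34884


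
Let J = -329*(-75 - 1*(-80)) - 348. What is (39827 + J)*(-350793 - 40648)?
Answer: -14809778794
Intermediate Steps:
J = -1993 (J = -329*(-75 + 80) - 348 = -329*5 - 348 = -1645 - 348 = -1993)
(39827 + J)*(-350793 - 40648) = (39827 - 1993)*(-350793 - 40648) = 37834*(-391441) = -14809778794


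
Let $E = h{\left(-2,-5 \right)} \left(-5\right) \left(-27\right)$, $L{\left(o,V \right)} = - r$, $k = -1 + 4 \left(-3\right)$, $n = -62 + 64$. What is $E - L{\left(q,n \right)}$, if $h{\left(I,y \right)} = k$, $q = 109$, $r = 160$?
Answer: $-1595$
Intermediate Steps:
$n = 2$
$k = -13$ ($k = -1 - 12 = -13$)
$h{\left(I,y \right)} = -13$
$L{\left(o,V \right)} = -160$ ($L{\left(o,V \right)} = \left(-1\right) 160 = -160$)
$E = -1755$ ($E = \left(-13\right) \left(-5\right) \left(-27\right) = 65 \left(-27\right) = -1755$)
$E - L{\left(q,n \right)} = -1755 - -160 = -1755 + 160 = -1595$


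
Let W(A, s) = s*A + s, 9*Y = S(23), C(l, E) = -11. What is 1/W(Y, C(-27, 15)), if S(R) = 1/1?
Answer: -9/110 ≈ -0.081818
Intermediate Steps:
S(R) = 1
Y = 1/9 (Y = (1/9)*1 = 1/9 ≈ 0.11111)
W(A, s) = s + A*s (W(A, s) = A*s + s = s + A*s)
1/W(Y, C(-27, 15)) = 1/(-11*(1 + 1/9)) = 1/(-11*10/9) = 1/(-110/9) = -9/110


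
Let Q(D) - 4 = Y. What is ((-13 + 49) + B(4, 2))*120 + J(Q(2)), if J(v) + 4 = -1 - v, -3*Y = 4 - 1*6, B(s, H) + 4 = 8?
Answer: 14371/3 ≈ 4790.3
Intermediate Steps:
B(s, H) = 4 (B(s, H) = -4 + 8 = 4)
Y = ⅔ (Y = -(4 - 1*6)/3 = -(4 - 6)/3 = -⅓*(-2) = ⅔ ≈ 0.66667)
Q(D) = 14/3 (Q(D) = 4 + ⅔ = 14/3)
J(v) = -5 - v (J(v) = -4 + (-1 - v) = -5 - v)
((-13 + 49) + B(4, 2))*120 + J(Q(2)) = ((-13 + 49) + 4)*120 + (-5 - 1*14/3) = (36 + 4)*120 + (-5 - 14/3) = 40*120 - 29/3 = 4800 - 29/3 = 14371/3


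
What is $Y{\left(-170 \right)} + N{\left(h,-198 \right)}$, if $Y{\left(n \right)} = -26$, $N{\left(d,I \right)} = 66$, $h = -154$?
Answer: $40$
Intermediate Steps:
$Y{\left(-170 \right)} + N{\left(h,-198 \right)} = -26 + 66 = 40$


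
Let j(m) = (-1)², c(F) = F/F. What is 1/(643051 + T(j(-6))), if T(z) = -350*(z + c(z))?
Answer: 1/642351 ≈ 1.5568e-6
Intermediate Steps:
c(F) = 1
j(m) = 1
T(z) = -350 - 350*z (T(z) = -350*(z + 1) = -350*(1 + z) = -350 - 350*z)
1/(643051 + T(j(-6))) = 1/(643051 + (-350 - 350*1)) = 1/(643051 + (-350 - 350)) = 1/(643051 - 700) = 1/642351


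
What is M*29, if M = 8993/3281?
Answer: 15341/193 ≈ 79.487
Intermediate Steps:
M = 529/193 (M = 8993*(1/3281) = 529/193 ≈ 2.7409)
M*29 = (529/193)*29 = 15341/193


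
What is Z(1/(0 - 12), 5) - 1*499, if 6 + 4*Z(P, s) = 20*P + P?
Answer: -8015/16 ≈ -500.94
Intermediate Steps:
Z(P, s) = -3/2 + 21*P/4 (Z(P, s) = -3/2 + (20*P + P)/4 = -3/2 + (21*P)/4 = -3/2 + 21*P/4)
Z(1/(0 - 12), 5) - 1*499 = (-3/2 + 21/(4*(0 - 12))) - 1*499 = (-3/2 + (21/4)/(-12)) - 499 = (-3/2 + (21/4)*(-1/12)) - 499 = (-3/2 - 7/16) - 499 = -31/16 - 499 = -8015/16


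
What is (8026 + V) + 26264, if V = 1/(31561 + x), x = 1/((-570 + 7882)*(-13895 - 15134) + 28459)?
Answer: 229682690289107709/6698241180428 ≈ 34290.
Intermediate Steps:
x = -1/212231589 (x = 1/(7312*(-29029) + 28459) = 1/(-212260048 + 28459) = 1/(-212231589) = -1/212231589 ≈ -4.7118e-9)
V = 212231589/6698241180428 (V = 1/(31561 - 1/212231589) = 1/(6698241180428/212231589) = 212231589/6698241180428 ≈ 3.1685e-5)
(8026 + V) + 26264 = (8026 + 212231589/6698241180428) + 26264 = 53760083926346717/6698241180428 + 26264 = 229682690289107709/6698241180428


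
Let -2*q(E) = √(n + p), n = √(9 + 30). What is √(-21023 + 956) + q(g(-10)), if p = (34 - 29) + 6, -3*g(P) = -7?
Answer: -√(11 + √39)/2 + I*√20067 ≈ -2.0764 + 141.66*I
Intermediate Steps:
g(P) = 7/3 (g(P) = -⅓*(-7) = 7/3)
p = 11 (p = 5 + 6 = 11)
n = √39 ≈ 6.2450
q(E) = -√(11 + √39)/2 (q(E) = -√(√39 + 11)/2 = -√(11 + √39)/2)
√(-21023 + 956) + q(g(-10)) = √(-21023 + 956) - √(11 + √39)/2 = √(-20067) - √(11 + √39)/2 = I*√20067 - √(11 + √39)/2 = -√(11 + √39)/2 + I*√20067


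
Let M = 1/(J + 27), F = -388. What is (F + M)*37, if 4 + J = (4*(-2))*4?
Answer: -129241/9 ≈ -14360.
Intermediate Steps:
J = -36 (J = -4 + (4*(-2))*4 = -4 - 8*4 = -4 - 32 = -36)
M = -⅑ (M = 1/(-36 + 27) = 1/(-9) = -⅑ ≈ -0.11111)
(F + M)*37 = (-388 - ⅑)*37 = -3493/9*37 = -129241/9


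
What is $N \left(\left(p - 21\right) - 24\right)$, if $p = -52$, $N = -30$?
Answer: $2910$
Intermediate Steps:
$N \left(\left(p - 21\right) - 24\right) = - 30 \left(\left(-52 - 21\right) - 24\right) = - 30 \left(-73 - 24\right) = \left(-30\right) \left(-97\right) = 2910$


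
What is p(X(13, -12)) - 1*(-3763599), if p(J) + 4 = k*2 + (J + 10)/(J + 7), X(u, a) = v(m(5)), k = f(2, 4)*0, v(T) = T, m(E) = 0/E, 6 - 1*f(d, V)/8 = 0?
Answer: 26345175/7 ≈ 3.7636e+6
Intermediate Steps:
f(d, V) = 48 (f(d, V) = 48 - 8*0 = 48 + 0 = 48)
m(E) = 0
k = 0 (k = 48*0 = 0)
X(u, a) = 0
p(J) = -4 + (10 + J)/(7 + J) (p(J) = -4 + (0*2 + (J + 10)/(J + 7)) = -4 + (0 + (10 + J)/(7 + J)) = -4 + (10 + J)/(7 + J))
p(X(13, -12)) - 1*(-3763599) = 3*(-6 - 1*0)/(7 + 0) - 1*(-3763599) = 3*(-6 + 0)/7 + 3763599 = 3*(⅐)*(-6) + 3763599 = -18/7 + 3763599 = 26345175/7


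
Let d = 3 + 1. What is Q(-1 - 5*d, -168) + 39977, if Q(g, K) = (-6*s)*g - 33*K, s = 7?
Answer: 46403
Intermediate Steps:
d = 4
Q(g, K) = -42*g - 33*K (Q(g, K) = (-6*7)*g - 33*K = -42*g - 33*K)
Q(-1 - 5*d, -168) + 39977 = (-42*(-1 - 5*4) - 33*(-168)) + 39977 = (-42*(-1 - 20) + 5544) + 39977 = (-42*(-21) + 5544) + 39977 = (882 + 5544) + 39977 = 6426 + 39977 = 46403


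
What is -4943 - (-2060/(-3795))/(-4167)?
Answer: -15633487667/3162753 ≈ -4943.0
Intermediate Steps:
-4943 - (-2060/(-3795))/(-4167) = -4943 - (-2060*(-1/3795))*(-1)/4167 = -4943 - 412*(-1)/(759*4167) = -4943 - 1*(-412/3162753) = -4943 + 412/3162753 = -15633487667/3162753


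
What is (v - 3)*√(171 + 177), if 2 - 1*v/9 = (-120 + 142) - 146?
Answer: 2262*√87 ≈ 21099.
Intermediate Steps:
v = 1134 (v = 18 - 9*((-120 + 142) - 146) = 18 - 9*(22 - 146) = 18 - 9*(-124) = 18 + 1116 = 1134)
(v - 3)*√(171 + 177) = (1134 - 3)*√(171 + 177) = 1131*√348 = 1131*(2*√87) = 2262*√87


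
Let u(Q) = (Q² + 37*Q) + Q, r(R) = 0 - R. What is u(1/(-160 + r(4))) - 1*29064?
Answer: -781711575/26896 ≈ -29064.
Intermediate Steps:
r(R) = -R
u(Q) = Q² + 38*Q
u(1/(-160 + r(4))) - 1*29064 = (38 + 1/(-160 - 1*4))/(-160 - 1*4) - 1*29064 = (38 + 1/(-160 - 4))/(-160 - 4) - 29064 = (38 + 1/(-164))/(-164) - 29064 = -(38 - 1/164)/164 - 29064 = -1/164*6231/164 - 29064 = -6231/26896 - 29064 = -781711575/26896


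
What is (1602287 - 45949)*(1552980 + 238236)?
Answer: 2787737527008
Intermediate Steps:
(1602287 - 45949)*(1552980 + 238236) = 1556338*1791216 = 2787737527008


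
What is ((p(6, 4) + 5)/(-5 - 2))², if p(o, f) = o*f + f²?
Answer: 2025/49 ≈ 41.327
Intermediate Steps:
p(o, f) = f² + f*o (p(o, f) = f*o + f² = f² + f*o)
((p(6, 4) + 5)/(-5 - 2))² = ((4*(4 + 6) + 5)/(-5 - 2))² = ((4*10 + 5)/(-7))² = ((40 + 5)*(-⅐))² = (45*(-⅐))² = (-45/7)² = 2025/49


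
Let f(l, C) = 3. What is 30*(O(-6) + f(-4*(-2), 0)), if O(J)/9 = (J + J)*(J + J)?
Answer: 38970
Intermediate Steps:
O(J) = 36*J² (O(J) = 9*((J + J)*(J + J)) = 9*((2*J)*(2*J)) = 9*(4*J²) = 36*J²)
30*(O(-6) + f(-4*(-2), 0)) = 30*(36*(-6)² + 3) = 30*(36*36 + 3) = 30*(1296 + 3) = 30*1299 = 38970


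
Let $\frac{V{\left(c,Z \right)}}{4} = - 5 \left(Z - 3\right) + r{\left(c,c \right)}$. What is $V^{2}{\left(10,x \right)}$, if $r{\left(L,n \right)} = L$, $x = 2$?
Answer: $3600$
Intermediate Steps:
$V{\left(c,Z \right)} = 60 - 20 Z + 4 c$ ($V{\left(c,Z \right)} = 4 \left(- 5 \left(Z - 3\right) + c\right) = 4 \left(- 5 \left(-3 + Z\right) + c\right) = 4 \left(\left(15 - 5 Z\right) + c\right) = 4 \left(15 + c - 5 Z\right) = 60 - 20 Z + 4 c$)
$V^{2}{\left(10,x \right)} = \left(60 - 40 + 4 \cdot 10\right)^{2} = \left(60 - 40 + 40\right)^{2} = 60^{2} = 3600$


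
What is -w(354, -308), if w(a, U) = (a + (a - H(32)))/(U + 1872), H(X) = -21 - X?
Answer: -761/1564 ≈ -0.48657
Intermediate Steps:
w(a, U) = (53 + 2*a)/(1872 + U) (w(a, U) = (a + (a - (-21 - 1*32)))/(U + 1872) = (a + (a - (-21 - 32)))/(1872 + U) = (a + (a - 1*(-53)))/(1872 + U) = (a + (a + 53))/(1872 + U) = (a + (53 + a))/(1872 + U) = (53 + 2*a)/(1872 + U))
-w(354, -308) = -(53 + 2*354)/(1872 - 308) = -(53 + 708)/1564 = -761/1564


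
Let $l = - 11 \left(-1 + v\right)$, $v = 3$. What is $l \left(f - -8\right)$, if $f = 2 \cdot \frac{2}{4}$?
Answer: $-198$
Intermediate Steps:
$f = 1$ ($f = 2 \cdot 2 \cdot \frac{1}{4} = 2 \cdot \frac{1}{2} = 1$)
$l = -22$ ($l = - 11 \left(-1 + 3\right) = \left(-11\right) 2 = -22$)
$l \left(f - -8\right) = - 22 \left(1 - -8\right) = - 22 \left(1 + 8\right) = \left(-22\right) 9 = -198$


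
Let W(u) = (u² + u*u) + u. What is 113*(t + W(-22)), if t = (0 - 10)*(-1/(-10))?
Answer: 106785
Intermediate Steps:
W(u) = u + 2*u² (W(u) = (u² + u²) + u = 2*u² + u = u + 2*u²)
t = -1 (t = -(-10)*(-1)/10 = -10*⅒ = -1)
113*(t + W(-22)) = 113*(-1 - 22*(1 + 2*(-22))) = 113*(-1 - 22*(1 - 44)) = 113*(-1 - 22*(-43)) = 113*(-1 + 946) = 113*945 = 106785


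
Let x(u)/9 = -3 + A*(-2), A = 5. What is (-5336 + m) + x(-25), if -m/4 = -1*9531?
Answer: 32671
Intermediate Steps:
x(u) = -117 (x(u) = 9*(-3 + 5*(-2)) = 9*(-3 - 10) = 9*(-13) = -117)
m = 38124 (m = -(-4)*9531 = -4*(-9531) = 38124)
(-5336 + m) + x(-25) = (-5336 + 38124) - 117 = 32788 - 117 = 32671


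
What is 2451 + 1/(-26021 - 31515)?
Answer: 141020735/57536 ≈ 2451.0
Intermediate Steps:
2451 + 1/(-26021 - 31515) = 2451 + 1/(-57536) = 2451 - 1/57536 = 141020735/57536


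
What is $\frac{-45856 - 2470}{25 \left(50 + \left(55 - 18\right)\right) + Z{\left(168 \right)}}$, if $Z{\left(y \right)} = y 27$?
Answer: $- \frac{48326}{6711} \approx -7.201$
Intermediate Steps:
$Z{\left(y \right)} = 27 y$
$\frac{-45856 - 2470}{25 \left(50 + \left(55 - 18\right)\right) + Z{\left(168 \right)}} = \frac{-45856 - 2470}{25 \left(50 + \left(55 - 18\right)\right) + 27 \cdot 168} = - \frac{48326}{25 \left(50 + 37\right) + 4536} = - \frac{48326}{25 \cdot 87 + 4536} = - \frac{48326}{2175 + 4536} = - \frac{48326}{6711}$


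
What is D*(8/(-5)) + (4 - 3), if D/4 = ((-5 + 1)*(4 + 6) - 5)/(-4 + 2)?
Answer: -143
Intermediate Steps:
D = 90 (D = 4*(((-5 + 1)*(4 + 6) - 5)/(-4 + 2)) = 4*((-4*10 - 5)/(-2)) = 4*((-40 - 5)*(-½)) = 4*(-45*(-½)) = 4*(45/2) = 90)
D*(8/(-5)) + (4 - 3) = 90*(8/(-5)) + (4 - 3) = 90*(8*(-⅕)) + 1 = 90*(-8/5) + 1 = -144 + 1 = -143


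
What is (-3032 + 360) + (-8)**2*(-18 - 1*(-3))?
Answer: -3632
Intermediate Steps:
(-3032 + 360) + (-8)**2*(-18 - 1*(-3)) = -2672 + 64*(-18 + 3) = -2672 + 64*(-15) = -2672 - 960 = -3632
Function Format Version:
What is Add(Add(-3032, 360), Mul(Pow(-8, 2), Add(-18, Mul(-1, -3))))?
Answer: -3632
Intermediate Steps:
Add(Add(-3032, 360), Mul(Pow(-8, 2), Add(-18, Mul(-1, -3)))) = Add(-2672, Mul(64, Add(-18, 3))) = Add(-2672, Mul(64, -15)) = Add(-2672, -960) = -3632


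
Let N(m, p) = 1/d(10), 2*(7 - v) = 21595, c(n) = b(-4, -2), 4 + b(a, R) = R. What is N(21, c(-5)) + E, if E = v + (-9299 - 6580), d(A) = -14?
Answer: -186687/7 ≈ -26670.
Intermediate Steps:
b(a, R) = -4 + R
c(n) = -6 (c(n) = -4 - 2 = -6)
v = -21581/2 (v = 7 - ½*21595 = 7 - 21595/2 = -21581/2 ≈ -10791.)
N(m, p) = -1/14 (N(m, p) = 1/(-14) = -1/14)
E = -53339/2 (E = -21581/2 + (-9299 - 6580) = -21581/2 - 15879 = -53339/2 ≈ -26670.)
N(21, c(-5)) + E = -1/14 - 53339/2 = -186687/7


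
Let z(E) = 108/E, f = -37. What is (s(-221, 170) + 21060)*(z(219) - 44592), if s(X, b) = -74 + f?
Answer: -68192765820/73 ≈ -9.3415e+8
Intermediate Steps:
s(X, b) = -111 (s(X, b) = -74 - 37 = -111)
(s(-221, 170) + 21060)*(z(219) - 44592) = (-111 + 21060)*(108/219 - 44592) = 20949*(108*(1/219) - 44592) = 20949*(36/73 - 44592) = 20949*(-3255180/73) = -68192765820/73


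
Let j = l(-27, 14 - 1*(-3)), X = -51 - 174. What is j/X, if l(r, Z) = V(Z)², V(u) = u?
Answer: -289/225 ≈ -1.2844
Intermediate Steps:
X = -225
l(r, Z) = Z²
j = 289 (j = (14 - 1*(-3))² = (14 + 3)² = 17² = 289)
j/X = 289/(-225) = 289*(-1/225) = -289/225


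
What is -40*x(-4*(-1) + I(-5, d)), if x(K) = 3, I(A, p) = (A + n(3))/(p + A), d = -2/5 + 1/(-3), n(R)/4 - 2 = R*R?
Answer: -120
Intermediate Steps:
n(R) = 8 + 4*R² (n(R) = 8 + 4*(R*R) = 8 + 4*R²)
d = -11/15 (d = -2*⅕ + 1*(-⅓) = -⅖ - ⅓ = -11/15 ≈ -0.73333)
I(A, p) = (44 + A)/(A + p) (I(A, p) = (A + (8 + 4*3²))/(p + A) = (A + (8 + 4*9))/(A + p) = (A + (8 + 36))/(A + p) = (A + 44)/(A + p) = (44 + A)/(A + p))
-40*x(-4*(-1) + I(-5, d)) = -40*3 = -120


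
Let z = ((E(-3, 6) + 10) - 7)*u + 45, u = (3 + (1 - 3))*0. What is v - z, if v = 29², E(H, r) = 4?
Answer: 796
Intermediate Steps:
u = 0 (u = (3 - 2)*0 = 1*0 = 0)
z = 45 (z = ((4 + 10) - 7)*0 + 45 = (14 - 7)*0 + 45 = 7*0 + 45 = 0 + 45 = 45)
v = 841
v - z = 841 - 1*45 = 841 - 45 = 796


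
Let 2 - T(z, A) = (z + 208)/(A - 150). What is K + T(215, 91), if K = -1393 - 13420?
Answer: -873426/59 ≈ -14804.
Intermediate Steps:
K = -14813
T(z, A) = 2 - (208 + z)/(-150 + A) (T(z, A) = 2 - (z + 208)/(A - 150) = 2 - (208 + z)/(-150 + A))
K + T(215, 91) = -14813 + (-508 - 1*215 + 2*91)/(-150 + 91) = -14813 + (-508 - 215 + 182)/(-59) = -14813 - 1/59*(-541) = -14813 + 541/59 = -873426/59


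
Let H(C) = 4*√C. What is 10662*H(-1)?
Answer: 42648*I ≈ 42648.0*I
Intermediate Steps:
10662*H(-1) = 10662*(4*√(-1)) = 10662*(4*I) = 42648*I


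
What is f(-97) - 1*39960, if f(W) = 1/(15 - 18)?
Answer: -119881/3 ≈ -39960.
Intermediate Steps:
f(W) = -⅓ (f(W) = 1/(-3) = -⅓)
f(-97) - 1*39960 = -⅓ - 1*39960 = -⅓ - 39960 = -119881/3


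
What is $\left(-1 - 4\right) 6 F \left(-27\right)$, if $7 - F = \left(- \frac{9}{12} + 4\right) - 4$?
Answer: $\frac{12555}{2} \approx 6277.5$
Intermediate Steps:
$F = \frac{31}{4}$ ($F = 7 - \left(\left(- \frac{9}{12} + 4\right) - 4\right) = 7 - \left(\left(\left(-9\right) \frac{1}{12} + 4\right) - 4\right) = 7 - \left(\left(- \frac{3}{4} + 4\right) - 4\right) = 7 - \left(\frac{13}{4} - 4\right) = 7 - - \frac{3}{4} = 7 + \frac{3}{4} = \frac{31}{4} \approx 7.75$)
$\left(-1 - 4\right) 6 F \left(-27\right) = \left(-1 - 4\right) 6 \cdot \frac{31}{4} \left(-27\right) = \left(-5\right) 6 \cdot \frac{31}{4} \left(-27\right) = \left(-30\right) \frac{31}{4} \left(-27\right) = \left(- \frac{465}{2}\right) \left(-27\right) = \frac{12555}{2}$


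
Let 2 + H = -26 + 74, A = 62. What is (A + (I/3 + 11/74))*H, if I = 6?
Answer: 109181/37 ≈ 2950.8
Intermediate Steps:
H = 46 (H = -2 + (-26 + 74) = -2 + 48 = 46)
(A + (I/3 + 11/74))*H = (62 + (6/3 + 11/74))*46 = (62 + (6*(1/3) + 11*(1/74)))*46 = (62 + (2 + 11/74))*46 = (62 + 159/74)*46 = (4747/74)*46 = 109181/37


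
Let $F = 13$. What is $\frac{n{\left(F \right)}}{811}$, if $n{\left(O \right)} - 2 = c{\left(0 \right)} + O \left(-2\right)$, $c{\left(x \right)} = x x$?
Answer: $- \frac{24}{811} \approx -0.029593$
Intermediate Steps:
$c{\left(x \right)} = x^{2}$
$n{\left(O \right)} = 2 - 2 O$ ($n{\left(O \right)} = 2 + \left(0^{2} + O \left(-2\right)\right) = 2 + \left(0 - 2 O\right) = 2 - 2 O$)
$\frac{n{\left(F \right)}}{811} = \frac{2 - 26}{811} = \left(2 - 26\right) \frac{1}{811} = \left(-24\right) \frac{1}{811} = - \frac{24}{811}$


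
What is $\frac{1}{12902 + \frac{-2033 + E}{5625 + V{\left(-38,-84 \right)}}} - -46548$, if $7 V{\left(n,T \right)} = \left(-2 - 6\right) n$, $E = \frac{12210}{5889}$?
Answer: $\frac{46776424430853745}{1004907286091} \approx 46548.0$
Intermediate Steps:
$E = \frac{4070}{1963}$ ($E = 12210 \cdot \frac{1}{5889} = \frac{4070}{1963} \approx 2.0734$)
$V{\left(n,T \right)} = - \frac{8 n}{7}$ ($V{\left(n,T \right)} = \frac{\left(-2 - 6\right) n}{7} = \frac{\left(-8\right) n}{7} = - \frac{8 n}{7}$)
$\frac{1}{12902 + \frac{-2033 + E}{5625 + V{\left(-38,-84 \right)}}} - -46548 = \frac{1}{12902 + \frac{-2033 + \frac{4070}{1963}}{5625 - - \frac{304}{7}}} - -46548 = \frac{1}{12902 - \frac{3986709}{1963 \left(5625 + \frac{304}{7}\right)}} + 46548 = \frac{1}{12902 - \frac{3986709}{1963 \cdot \frac{39679}{7}}} + 46548 = \frac{1}{12902 - \frac{27906963}{77889877}} + 46548 = \frac{1}{\frac{1004907286091}{77889877}} + 46548 = \frac{77889877}{1004907286091} + 46548 = \frac{46776424430853745}{1004907286091}$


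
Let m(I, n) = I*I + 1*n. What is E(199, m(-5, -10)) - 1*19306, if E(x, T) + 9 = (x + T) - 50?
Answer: -19151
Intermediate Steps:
m(I, n) = n + I**2 (m(I, n) = I**2 + n = n + I**2)
E(x, T) = -59 + T + x (E(x, T) = -9 + ((x + T) - 50) = -9 + ((T + x) - 50) = -9 + (-50 + T + x) = -59 + T + x)
E(199, m(-5, -10)) - 1*19306 = (-59 + (-10 + (-5)**2) + 199) - 1*19306 = (-59 + (-10 + 25) + 199) - 19306 = (-59 + 15 + 199) - 19306 = 155 - 19306 = -19151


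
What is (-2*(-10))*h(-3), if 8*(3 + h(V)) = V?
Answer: -135/2 ≈ -67.500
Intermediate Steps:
h(V) = -3 + V/8
(-2*(-10))*h(-3) = (-2*(-10))*(-3 + (⅛)*(-3)) = 20*(-3 - 3/8) = 20*(-27/8) = -135/2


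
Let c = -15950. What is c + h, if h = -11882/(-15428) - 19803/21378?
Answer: -31313553941/1963213 ≈ -15950.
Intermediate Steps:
h = -306591/1963213 (h = -11882*(-1/15428) - 19803*1/21378 = 5941/7714 - 943/1018 = -306591/1963213 ≈ -0.15617)
c + h = -15950 - 306591/1963213 = -31313553941/1963213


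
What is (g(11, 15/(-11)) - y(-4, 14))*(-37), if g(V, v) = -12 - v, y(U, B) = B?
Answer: 10027/11 ≈ 911.54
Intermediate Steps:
(g(11, 15/(-11)) - y(-4, 14))*(-37) = ((-12 - 15/(-11)) - 1*14)*(-37) = ((-12 - 15*(-1)/11) - 14)*(-37) = ((-12 - 1*(-15/11)) - 14)*(-37) = ((-12 + 15/11) - 14)*(-37) = (-117/11 - 14)*(-37) = -271/11*(-37) = 10027/11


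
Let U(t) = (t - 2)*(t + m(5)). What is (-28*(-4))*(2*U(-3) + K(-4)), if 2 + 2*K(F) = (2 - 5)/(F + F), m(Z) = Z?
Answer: -2331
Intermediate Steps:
K(F) = -1 - 3/(4*F) (K(F) = -1 + ((2 - 5)/(F + F))/2 = -1 + (-3*1/(2*F))/2 = -1 + (-3/(2*F))/2 = -1 - 3/(4*F))
U(t) = (-2 + t)*(5 + t) (U(t) = (t - 2)*(t + 5) = (-2 + t)*(5 + t))
(-28*(-4))*(2*U(-3) + K(-4)) = (-28*(-4))*(2*(-10 + (-3)**2 + 3*(-3)) + (-3/4 - 1*(-4))/(-4)) = 112*(2*(-10 + 9 - 9) - (-3/4 + 4)/4) = 112*(2*(-10) - 1/4*13/4) = 112*(-20 - 13/16) = 112*(-333/16) = -2331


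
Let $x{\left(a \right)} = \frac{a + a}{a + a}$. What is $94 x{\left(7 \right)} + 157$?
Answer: $251$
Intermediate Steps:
$x{\left(a \right)} = 1$ ($x{\left(a \right)} = \frac{2 a}{2 a} = 2 a \frac{1}{2 a} = 1$)
$94 x{\left(7 \right)} + 157 = 94 \cdot 1 + 157 = 94 + 157 = 251$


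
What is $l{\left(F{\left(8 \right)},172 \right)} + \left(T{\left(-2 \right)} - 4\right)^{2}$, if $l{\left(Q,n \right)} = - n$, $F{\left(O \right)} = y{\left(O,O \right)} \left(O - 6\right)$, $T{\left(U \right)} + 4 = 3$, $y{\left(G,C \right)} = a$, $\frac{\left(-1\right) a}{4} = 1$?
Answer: $-147$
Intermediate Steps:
$a = -4$ ($a = \left(-4\right) 1 = -4$)
$y{\left(G,C \right)} = -4$
$T{\left(U \right)} = -1$ ($T{\left(U \right)} = -4 + 3 = -1$)
$F{\left(O \right)} = 24 - 4 O$ ($F{\left(O \right)} = - 4 \left(O - 6\right) = - 4 \left(-6 + O\right) = 24 - 4 O$)
$l{\left(F{\left(8 \right)},172 \right)} + \left(T{\left(-2 \right)} - 4\right)^{2} = \left(-1\right) 172 + \left(-1 - 4\right)^{2} = -172 + \left(-5\right)^{2} = -172 + 25 = -147$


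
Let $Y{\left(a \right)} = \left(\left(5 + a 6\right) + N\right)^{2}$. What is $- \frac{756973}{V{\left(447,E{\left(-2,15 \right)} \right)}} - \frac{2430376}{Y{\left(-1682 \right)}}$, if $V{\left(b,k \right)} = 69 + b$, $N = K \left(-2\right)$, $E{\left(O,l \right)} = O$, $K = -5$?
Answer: $- \frac{25622926862311}{17465899788} \approx -1467.0$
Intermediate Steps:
$N = 10$ ($N = \left(-5\right) \left(-2\right) = 10$)
$Y{\left(a \right)} = \left(15 + 6 a\right)^{2}$ ($Y{\left(a \right)} = \left(\left(5 + a 6\right) + 10\right)^{2} = \left(\left(5 + 6 a\right) + 10\right)^{2} = \left(15 + 6 a\right)^{2}$)
$- \frac{756973}{V{\left(447,E{\left(-2,15 \right)} \right)}} - \frac{2430376}{Y{\left(-1682 \right)}} = - \frac{756973}{69 + 447} - \frac{2430376}{9 \left(5 + 2 \left(-1682\right)\right)^{2}} = - \frac{756973}{516} - \frac{2430376}{9 \left(5 - 3364\right)^{2}} = \left(-756973\right) \frac{1}{516} - \frac{2430376}{9 \left(-3359\right)^{2}} = - \frac{756973}{516} - \frac{2430376}{9 \cdot 11282881} = - \frac{756973}{516} - \frac{2430376}{101545929} = - \frac{25622926862311}{17465899788}$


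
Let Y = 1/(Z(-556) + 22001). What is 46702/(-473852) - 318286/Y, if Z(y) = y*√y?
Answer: -1659100444644187/236926 + 353934032*I*√139 ≈ -7.0026e+9 + 4.1728e+9*I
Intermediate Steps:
Z(y) = y^(3/2)
Y = 1/(22001 - 1112*I*√139) (Y = 1/((-556)^(3/2) + 22001) = 1/(-1112*I*√139 + 22001) = 1/(22001 - 1112*I*√139) ≈ 3.3542e-5 + 1.9988e-5*I)
46702/(-473852) - 318286/Y = 46702/(-473852) - 318286/(22001/655923617 + 1112*I*√139/655923617) = 46702*(-1/473852) - 318286/(22001/655923617 + 1112*I*√139/655923617) = -23351/236926 - 318286/(22001/655923617 + 1112*I*√139/655923617)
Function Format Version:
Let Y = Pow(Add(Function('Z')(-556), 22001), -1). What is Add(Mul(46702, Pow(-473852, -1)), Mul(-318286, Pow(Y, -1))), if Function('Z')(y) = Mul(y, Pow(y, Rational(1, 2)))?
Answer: Add(Rational(-1659100444644187, 236926), Mul(353934032, I, Pow(139, Rational(1, 2)))) ≈ Add(-7.0026e+9, Mul(4.1728e+9, I))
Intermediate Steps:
Function('Z')(y) = Pow(y, Rational(3, 2))
Y = Pow(Add(22001, Mul(-1112, I, Pow(139, Rational(1, 2)))), -1) (Y = Pow(Add(Pow(-556, Rational(3, 2)), 22001), -1) = Pow(Add(Mul(-1112, I, Pow(139, Rational(1, 2))), 22001), -1) = Pow(Add(22001, Mul(-1112, I, Pow(139, Rational(1, 2)))), -1) ≈ Add(3.3542e-5, Mul(1.9988e-5, I)))
Add(Mul(46702, Pow(-473852, -1)), Mul(-318286, Pow(Y, -1))) = Add(Mul(46702, Pow(-473852, -1)), Mul(-318286, Pow(Add(Rational(22001, 655923617), Mul(Rational(1112, 655923617), I, Pow(139, Rational(1, 2)))), -1))) = Add(Mul(46702, Rational(-1, 473852)), Mul(-318286, Pow(Add(Rational(22001, 655923617), Mul(Rational(1112, 655923617), I, Pow(139, Rational(1, 2)))), -1))) = Add(Rational(-23351, 236926), Mul(-318286, Pow(Add(Rational(22001, 655923617), Mul(Rational(1112, 655923617), I, Pow(139, Rational(1, 2)))), -1)))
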